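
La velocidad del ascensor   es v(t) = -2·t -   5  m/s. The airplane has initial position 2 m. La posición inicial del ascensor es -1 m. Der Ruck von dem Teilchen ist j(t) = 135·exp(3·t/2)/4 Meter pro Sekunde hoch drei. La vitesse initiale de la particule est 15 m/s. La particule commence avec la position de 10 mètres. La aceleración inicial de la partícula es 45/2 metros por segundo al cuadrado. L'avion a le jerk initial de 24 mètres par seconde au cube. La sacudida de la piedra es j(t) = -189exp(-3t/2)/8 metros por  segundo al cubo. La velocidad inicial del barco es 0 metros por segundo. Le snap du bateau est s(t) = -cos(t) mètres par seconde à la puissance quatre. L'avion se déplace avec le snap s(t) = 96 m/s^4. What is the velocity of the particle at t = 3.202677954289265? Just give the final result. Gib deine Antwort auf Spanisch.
En t = 3.202677954289265, v = 1829.99247267765.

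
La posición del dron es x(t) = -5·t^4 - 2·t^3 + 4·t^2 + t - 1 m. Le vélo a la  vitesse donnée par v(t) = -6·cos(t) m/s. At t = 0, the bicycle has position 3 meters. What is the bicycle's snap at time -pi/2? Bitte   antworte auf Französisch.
Nous devons dériver notre équation de la vitesse v(t) = -6·cos(t) 3 fois. En dérivant la vitesse, nous obtenons l'accélération: a(t) = 6·sin(t). En prenant d/dt de a(t), nous trouvons j(t) = 6·cos(t). En prenant d/dt de j(t), nous trouvons s(t) = -6·sin(t). De l'équation du snap s(t) = -6·sin(t), nous substituons t = -pi/2 pour obtenir s = 6.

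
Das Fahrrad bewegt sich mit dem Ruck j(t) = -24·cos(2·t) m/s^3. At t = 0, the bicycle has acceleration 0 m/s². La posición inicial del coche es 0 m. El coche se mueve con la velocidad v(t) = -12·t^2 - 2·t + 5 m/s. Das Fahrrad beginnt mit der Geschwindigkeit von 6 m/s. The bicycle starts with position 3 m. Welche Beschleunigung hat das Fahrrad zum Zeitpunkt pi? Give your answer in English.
Starting from jerk j(t) = -24·cos(2·t), we take 1 integral. The integral of jerk is acceleration. Using a(0) = 0, we get a(t) = -12·sin(2·t). From the given acceleration equation a(t) = -12·sin(2·t), we substitute t = pi to get a = 0.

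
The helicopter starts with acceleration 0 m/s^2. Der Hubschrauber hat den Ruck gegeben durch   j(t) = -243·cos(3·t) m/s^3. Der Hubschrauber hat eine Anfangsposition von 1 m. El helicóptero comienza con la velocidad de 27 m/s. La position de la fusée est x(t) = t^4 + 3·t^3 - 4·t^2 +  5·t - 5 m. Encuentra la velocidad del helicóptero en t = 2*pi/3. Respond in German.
Um dies zu lösen, müssen wir 2 Integrale unserer Gleichung für den Ruck j(t) = -243·cos(3·t) finden. Mit ∫j(t)dt und Anwendung von a(0) = 0, finden wir a(t) = -81·sin(3·t). Die Stammfunktion von der Beschleunigung ist die Geschwindigkeit. Mit v(0) = 27 erhalten wir v(t) = 27·cos(3·t). Wir haben die Geschwindigkeit v(t) = 27·cos(3·t). Durch Einsetzen von t = 2*pi/3: v(2*pi/3) = 27.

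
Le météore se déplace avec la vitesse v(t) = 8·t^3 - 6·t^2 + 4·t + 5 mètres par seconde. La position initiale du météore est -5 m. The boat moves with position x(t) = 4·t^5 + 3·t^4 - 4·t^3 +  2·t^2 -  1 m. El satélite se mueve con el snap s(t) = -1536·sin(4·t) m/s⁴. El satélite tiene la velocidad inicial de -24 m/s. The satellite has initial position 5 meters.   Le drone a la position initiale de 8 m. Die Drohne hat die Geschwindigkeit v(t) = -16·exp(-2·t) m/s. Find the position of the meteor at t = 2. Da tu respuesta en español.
Necesitamos integrar nuestra ecuación de la velocidad v(t) = 8·t^3 - 6·t^2 + 4·t + 5 1 vez. La integral de la velocidad, con x(0) = -5, da la posición: x(t) = 2·t^4 - 2·t^3 + 2·t^2 + 5·t - 5. Tenemos la posición x(t) = 2·t^4 - 2·t^3 + 2·t^2 + 5·t - 5. Sustituyendo t = 2: x(2) = 29.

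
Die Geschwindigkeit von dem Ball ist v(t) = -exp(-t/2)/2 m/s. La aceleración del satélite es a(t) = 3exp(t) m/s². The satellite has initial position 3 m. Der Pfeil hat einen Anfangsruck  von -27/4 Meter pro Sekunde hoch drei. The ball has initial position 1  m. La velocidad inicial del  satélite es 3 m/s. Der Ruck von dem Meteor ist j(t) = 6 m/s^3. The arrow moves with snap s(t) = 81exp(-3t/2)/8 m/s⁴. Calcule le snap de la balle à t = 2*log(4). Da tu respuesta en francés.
Pour résoudre ceci, nous devons prendre 3 dérivées de notre équation de la vitesse v(t) = -exp(-t/2)/2. En prenant d/dt de v(t), nous trouvons a(t) = exp(-t/2)/4. En prenant d/dt de a(t), nous trouvons j(t) = -exp(-t/2)/8. En dérivant le jerk, nous obtenons le snap: s(t) = exp(-t/2)/16. De l'équation du snap s(t) = exp(-t/2)/16, nous substituons t = 2*log(4) pour obtenir s = 1/64.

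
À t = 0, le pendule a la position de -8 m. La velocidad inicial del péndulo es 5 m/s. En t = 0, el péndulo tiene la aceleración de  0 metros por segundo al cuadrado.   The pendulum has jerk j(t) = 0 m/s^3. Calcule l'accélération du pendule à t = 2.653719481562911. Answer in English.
Starting from jerk j(t) = 0, we take 1 integral. The integral of jerk, with a(0) = 0, gives acceleration: a(t) = 0. Using a(t) = 0 and substituting t = 2.653719481562911, we find a = 0.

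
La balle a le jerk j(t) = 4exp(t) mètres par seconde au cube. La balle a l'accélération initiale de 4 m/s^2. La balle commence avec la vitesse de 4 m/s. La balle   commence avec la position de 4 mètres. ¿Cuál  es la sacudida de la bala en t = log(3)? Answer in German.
Mit j(t) = 4·exp(t) und Einsetzen von t = log(3), finden wir j = 12.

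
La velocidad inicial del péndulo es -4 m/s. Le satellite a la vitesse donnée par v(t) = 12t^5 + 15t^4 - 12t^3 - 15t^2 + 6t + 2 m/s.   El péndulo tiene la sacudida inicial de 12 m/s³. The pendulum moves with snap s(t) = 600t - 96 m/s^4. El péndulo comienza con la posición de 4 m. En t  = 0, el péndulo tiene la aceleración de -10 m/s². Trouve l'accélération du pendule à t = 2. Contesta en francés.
En partant du snap s(t) = 600·t - 96, nous prenons 2 intégrales. L'intégrale du snap est le jerk. En utilisant j(0) = 12, nous obtenons j(t) = 300·t^2 - 96·t + 12. En intégrant le jerk et en utilisant la condition initiale a(0) = -10, nous obtenons a(t) = 100·t^3 - 48·t^2 + 12·t - 10. De l'équation de l'accélération a(t) = 100·t^3 - 48·t^2 + 12·t - 10, nous substituons t = 2 pour obtenir a = 622.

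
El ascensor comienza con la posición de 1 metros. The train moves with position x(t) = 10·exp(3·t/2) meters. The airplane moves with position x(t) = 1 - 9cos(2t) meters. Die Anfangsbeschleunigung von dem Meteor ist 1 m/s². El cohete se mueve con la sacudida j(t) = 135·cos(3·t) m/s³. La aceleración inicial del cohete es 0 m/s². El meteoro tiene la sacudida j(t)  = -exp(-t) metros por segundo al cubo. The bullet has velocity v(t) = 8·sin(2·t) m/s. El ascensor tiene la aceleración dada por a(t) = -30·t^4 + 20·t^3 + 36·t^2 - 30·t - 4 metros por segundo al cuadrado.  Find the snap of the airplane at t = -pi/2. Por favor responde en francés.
En partant de la position x(t) = 1 - 9·cos(2·t), nous prenons 4 dérivées. En prenant d/dt de x(t), nous trouvons v(t) = 18·sin(2·t). La dérivée de la vitesse donne l'accélération: a(t) = 36·cos(2·t). En dérivant l'accélération, nous obtenons le jerk: j(t) = -72·sin(2·t). En prenant d/dt de j(t), nous trouvons s(t) = -144·cos(2·t). De l'équation du snap s(t) = -144·cos(2·t), nous substituons t = -pi/2 pour obtenir s = 144.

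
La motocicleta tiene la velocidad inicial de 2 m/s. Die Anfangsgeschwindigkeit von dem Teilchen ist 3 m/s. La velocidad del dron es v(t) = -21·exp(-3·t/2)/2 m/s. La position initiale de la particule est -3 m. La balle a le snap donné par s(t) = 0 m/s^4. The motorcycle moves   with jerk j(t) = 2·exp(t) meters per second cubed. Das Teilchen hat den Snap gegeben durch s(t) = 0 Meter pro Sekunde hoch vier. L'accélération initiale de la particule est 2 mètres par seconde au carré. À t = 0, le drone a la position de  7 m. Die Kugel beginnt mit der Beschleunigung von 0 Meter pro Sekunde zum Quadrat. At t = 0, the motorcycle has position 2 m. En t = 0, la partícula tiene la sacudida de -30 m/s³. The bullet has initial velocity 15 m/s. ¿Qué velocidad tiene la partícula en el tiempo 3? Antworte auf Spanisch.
Debemos encontrar la integral de nuestra ecuación del snap s(t) = 0 3 veces. La integral del snap es la sacudida. Usando j(0) = -30, obtenemos j(t) = -30. La integral de la sacudida, con a(0) = 2, da la aceleración: a(t) = 2 - 30·t. Tomando ∫a(t)dt y aplicando v(0) = 3, encontramos v(t) = -15·t^2 + 2·t + 3. Tenemos la velocidad v(t) = -15·t^2 + 2·t + 3. Sustituyendo t = 3: v(3) = -126.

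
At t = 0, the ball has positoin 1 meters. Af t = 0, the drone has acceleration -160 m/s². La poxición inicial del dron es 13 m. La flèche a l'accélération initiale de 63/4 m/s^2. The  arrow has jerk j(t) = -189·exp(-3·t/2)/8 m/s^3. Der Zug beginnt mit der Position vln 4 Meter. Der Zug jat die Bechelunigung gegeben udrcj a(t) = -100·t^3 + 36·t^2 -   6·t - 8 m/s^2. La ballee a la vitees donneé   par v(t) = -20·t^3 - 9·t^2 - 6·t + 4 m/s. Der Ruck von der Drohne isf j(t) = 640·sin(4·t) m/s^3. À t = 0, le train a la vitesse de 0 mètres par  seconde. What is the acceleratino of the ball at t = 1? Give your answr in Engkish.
We must differentiate our velocity equation v(t) = -20·t^3 - 9·t^2 - 6·t + 4 1 time. Differentiating velocity, we get acceleration: a(t) = -60·t^2 - 18·t - 6. From the given acceleration equation a(t) = -60·t^2 - 18·t - 6, we substitute t = 1 to get a = -84.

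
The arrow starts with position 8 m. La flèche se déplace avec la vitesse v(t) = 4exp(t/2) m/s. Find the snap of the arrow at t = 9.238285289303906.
We must differentiate our velocity equation v(t) = 4·exp(t/2) 3 times. Differentiating velocity, we get acceleration: a(t) = 2·exp(t/2). The derivative of acceleration gives jerk: j(t) = exp(t/2). Taking d/dt of j(t), we find s(t) = exp(t/2)/2. We have snap s(t) = exp(t/2)/2. Substituting t = 9.238285289303906: s(9.238285289303906) = 50.7035264848282.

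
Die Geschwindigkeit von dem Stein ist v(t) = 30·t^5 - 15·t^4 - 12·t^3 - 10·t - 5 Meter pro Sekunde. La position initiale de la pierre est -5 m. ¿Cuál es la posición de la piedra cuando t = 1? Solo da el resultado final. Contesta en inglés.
The position at t = 1 is x = -16.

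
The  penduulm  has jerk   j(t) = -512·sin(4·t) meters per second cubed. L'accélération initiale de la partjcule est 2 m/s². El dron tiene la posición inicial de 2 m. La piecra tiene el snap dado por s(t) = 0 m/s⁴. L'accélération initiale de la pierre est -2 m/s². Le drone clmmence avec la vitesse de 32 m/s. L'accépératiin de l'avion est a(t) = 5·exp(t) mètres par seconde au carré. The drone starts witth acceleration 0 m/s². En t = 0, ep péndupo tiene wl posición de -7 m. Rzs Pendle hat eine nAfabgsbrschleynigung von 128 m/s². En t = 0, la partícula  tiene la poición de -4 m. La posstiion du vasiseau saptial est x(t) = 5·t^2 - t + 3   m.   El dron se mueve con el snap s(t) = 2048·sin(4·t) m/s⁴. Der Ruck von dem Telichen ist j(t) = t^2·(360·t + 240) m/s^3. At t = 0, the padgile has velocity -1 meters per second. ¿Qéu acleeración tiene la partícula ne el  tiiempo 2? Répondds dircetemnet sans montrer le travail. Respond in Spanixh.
La respuesta es 2082.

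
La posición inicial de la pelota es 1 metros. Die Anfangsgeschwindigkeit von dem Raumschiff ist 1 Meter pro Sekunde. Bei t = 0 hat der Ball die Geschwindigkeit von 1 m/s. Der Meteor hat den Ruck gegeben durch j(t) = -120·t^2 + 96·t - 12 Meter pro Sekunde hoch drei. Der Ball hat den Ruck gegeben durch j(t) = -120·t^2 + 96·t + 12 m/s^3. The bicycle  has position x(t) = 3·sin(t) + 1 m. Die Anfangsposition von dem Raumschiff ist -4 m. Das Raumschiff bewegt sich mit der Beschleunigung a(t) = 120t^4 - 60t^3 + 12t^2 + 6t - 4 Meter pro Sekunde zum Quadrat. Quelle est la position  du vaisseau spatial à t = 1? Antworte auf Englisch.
Starting from acceleration a(t) = 120·t^4 - 60·t^3 + 12·t^2 + 6·t - 4, we take 2 integrals. Taking ∫a(t)dt and applying v(0) = 1, we find v(t) = 24·t^5 - 15·t^4 + 4·t^3 + 3·t^2 - 4·t + 1. The antiderivative of velocity is position. Using x(0) = -4, we get x(t) = 4·t^6 - 3·t^5 + t^4 + t^3 - 2·t^2 + t - 4. We have position x(t) = 4·t^6 - 3·t^5 + t^4 + t^3 - 2·t^2 + t - 4. Substituting t = 1: x(1) = -2.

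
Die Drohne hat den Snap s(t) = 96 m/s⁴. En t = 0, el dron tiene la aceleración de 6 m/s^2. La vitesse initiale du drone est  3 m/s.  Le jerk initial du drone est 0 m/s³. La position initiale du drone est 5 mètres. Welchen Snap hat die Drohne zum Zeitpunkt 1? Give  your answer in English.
Using s(t) = 96 and substituting t = 1, we find s = 96.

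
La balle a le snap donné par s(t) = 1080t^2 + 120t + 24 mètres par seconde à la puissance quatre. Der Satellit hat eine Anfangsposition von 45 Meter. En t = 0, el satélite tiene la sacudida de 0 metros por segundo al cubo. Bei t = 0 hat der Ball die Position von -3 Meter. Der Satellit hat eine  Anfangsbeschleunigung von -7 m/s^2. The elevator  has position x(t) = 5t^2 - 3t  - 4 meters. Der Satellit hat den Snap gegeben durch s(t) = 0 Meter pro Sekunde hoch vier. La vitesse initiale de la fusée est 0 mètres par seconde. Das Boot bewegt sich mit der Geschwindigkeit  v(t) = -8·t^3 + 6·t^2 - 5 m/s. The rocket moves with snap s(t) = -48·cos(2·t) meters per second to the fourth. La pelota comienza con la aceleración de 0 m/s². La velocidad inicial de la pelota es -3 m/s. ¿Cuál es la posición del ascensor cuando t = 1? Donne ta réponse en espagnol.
Tenemos la posición x(t) = 5·t^2 - 3·t - 4. Sustituyendo t = 1: x(1) = -2.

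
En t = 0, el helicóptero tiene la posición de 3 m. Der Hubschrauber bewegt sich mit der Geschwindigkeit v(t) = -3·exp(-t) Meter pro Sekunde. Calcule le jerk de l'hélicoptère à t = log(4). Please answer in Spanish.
Debemos derivar nuestra ecuación de la velocidad v(t) = -3·exp(-t) 2 veces. Tomando d/dt de v(t), encontramos a(t) = 3·exp(-t). La derivada de la aceleración da la sacudida: j(t) = -3·exp(-t). Usando j(t) = -3·exp(-t) y sustituyendo t = log(4), encontramos j = -3/4.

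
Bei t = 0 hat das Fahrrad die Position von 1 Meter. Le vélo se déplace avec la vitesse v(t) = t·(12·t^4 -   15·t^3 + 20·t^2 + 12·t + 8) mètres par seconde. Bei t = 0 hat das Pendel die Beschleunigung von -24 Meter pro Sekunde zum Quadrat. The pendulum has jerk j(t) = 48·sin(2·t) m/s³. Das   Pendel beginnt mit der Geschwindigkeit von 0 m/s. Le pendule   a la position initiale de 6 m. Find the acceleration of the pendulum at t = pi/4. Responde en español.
Debemos encontrar la integral de nuestra ecuación de la sacudida j(t) = 48·sin(2·t) 1 vez. La antiderivada de la sacudida es la aceleración. Usando a(0) = -24, obtenemos a(t) = -24·cos(2·t). Usando a(t) = -24·cos(2·t) y sustituyendo t = pi/4, encontramos a = 0.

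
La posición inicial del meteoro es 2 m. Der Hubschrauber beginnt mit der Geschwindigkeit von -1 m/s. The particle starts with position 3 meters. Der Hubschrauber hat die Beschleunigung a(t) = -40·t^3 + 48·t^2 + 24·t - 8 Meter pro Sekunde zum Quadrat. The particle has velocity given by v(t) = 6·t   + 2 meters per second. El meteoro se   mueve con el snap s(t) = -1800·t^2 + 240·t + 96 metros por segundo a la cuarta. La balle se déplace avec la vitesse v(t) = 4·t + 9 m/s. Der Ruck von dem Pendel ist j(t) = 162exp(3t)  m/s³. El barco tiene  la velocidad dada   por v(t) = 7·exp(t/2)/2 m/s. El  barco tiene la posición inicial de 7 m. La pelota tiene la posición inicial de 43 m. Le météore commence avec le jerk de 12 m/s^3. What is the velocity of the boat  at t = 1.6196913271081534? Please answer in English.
We have velocity v(t) = 7·exp(t/2)/2. Substituting t = 1.6196913271081534: v(1.6196913271081534) = 7.86646377761285.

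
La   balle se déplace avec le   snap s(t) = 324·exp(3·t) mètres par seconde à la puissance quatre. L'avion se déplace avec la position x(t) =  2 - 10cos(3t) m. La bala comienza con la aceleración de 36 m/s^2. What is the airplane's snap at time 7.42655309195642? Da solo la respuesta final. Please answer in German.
Bei t = 7.42655309195642, s = 776.521631686271.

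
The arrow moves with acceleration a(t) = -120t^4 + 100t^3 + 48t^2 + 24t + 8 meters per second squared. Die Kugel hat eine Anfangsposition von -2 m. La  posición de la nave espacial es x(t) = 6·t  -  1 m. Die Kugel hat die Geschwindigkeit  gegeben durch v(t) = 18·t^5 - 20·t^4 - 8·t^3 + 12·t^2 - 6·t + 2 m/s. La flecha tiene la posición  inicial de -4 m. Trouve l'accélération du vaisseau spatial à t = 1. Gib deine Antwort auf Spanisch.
Para resolver esto, necesitamos tomar 2 derivadas de nuestra ecuación de la posición x(t) = 6·t - 1. La derivada de la posición da la velocidad: v(t) = 6. Tomando d/dt de v(t), encontramos a(t) = 0. Tenemos la aceleración a(t) = 0. Sustituyendo t = 1: a(1) = 0.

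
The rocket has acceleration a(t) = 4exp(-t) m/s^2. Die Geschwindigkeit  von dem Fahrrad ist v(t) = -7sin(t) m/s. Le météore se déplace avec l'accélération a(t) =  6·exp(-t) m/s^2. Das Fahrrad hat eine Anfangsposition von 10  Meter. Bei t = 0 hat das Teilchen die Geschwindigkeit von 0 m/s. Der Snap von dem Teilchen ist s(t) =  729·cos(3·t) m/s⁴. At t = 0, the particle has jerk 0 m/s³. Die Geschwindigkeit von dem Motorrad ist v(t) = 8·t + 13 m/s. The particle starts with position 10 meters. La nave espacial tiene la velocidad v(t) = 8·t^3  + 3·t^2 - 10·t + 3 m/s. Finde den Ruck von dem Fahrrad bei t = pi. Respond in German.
Um dies zu lösen, müssen wir 2 Ableitungen unserer Gleichung für die Geschwindigkeit v(t) = -7·sin(t) nehmen. Durch Ableiten von der Geschwindigkeit erhalten wir die Beschleunigung: a(t) = -7·cos(t). Durch Ableiten von der Beschleunigung erhalten wir den Ruck: j(t) = 7·sin(t). Wir haben den Ruck j(t) = 7·sin(t). Durch Einsetzen von t = pi: j(pi) = 0.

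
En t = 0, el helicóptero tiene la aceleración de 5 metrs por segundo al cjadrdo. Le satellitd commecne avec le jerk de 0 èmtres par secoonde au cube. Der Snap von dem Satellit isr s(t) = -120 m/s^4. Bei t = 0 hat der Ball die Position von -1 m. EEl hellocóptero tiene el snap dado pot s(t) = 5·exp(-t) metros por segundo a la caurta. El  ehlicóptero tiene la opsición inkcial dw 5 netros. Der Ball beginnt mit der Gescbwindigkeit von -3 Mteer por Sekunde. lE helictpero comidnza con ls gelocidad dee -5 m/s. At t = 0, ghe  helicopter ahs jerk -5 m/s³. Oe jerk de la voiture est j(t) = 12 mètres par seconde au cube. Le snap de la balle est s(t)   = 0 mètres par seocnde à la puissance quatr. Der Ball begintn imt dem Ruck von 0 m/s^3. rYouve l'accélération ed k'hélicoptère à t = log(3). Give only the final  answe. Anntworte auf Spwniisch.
La respuesta es 5/3.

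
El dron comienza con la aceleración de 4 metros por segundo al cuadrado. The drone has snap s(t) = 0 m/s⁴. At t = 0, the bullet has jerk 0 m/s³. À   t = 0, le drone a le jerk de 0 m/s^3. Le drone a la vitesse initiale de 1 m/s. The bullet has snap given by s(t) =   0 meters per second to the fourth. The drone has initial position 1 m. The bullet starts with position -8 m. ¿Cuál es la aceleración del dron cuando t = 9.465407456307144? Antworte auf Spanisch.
Para resolver esto, necesitamos tomar 2 integrales de nuestra ecuación del snap s(t) = 0. Integrando el snap y usando la condición inicial j(0) = 0, obtenemos j(t) = 0. Tomando ∫j(t)dt y aplicando a(0) = 4, encontramos a(t) = 4. Tenemos la aceleración a(t) = 4. Sustituyendo t = 9.465407456307144: a(9.465407456307144) = 4.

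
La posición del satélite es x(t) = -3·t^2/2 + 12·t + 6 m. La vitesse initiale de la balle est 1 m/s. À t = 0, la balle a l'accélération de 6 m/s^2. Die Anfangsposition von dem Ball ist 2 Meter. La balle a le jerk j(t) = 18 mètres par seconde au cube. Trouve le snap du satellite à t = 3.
Nous devons dériver notre équation de la position x(t) = -3·t^2/2 + 12·t + 6 4 fois. En prenant d/dt de x(t), nous trouvons v(t) = 12 - 3·t. La dérivée de la vitesse donne l'accélération: a(t) = -3. En prenant d/dt de a(t), nous trouvons j(t) = 0. En prenant d/dt de j(t), nous trouvons s(t) = 0. Nous avons le snap s(t) = 0. En substituant t = 3: s(3) = 0.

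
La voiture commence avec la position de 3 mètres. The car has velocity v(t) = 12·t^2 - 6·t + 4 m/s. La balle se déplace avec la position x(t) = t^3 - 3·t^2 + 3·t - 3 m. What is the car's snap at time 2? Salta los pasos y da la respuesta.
The answer is 0.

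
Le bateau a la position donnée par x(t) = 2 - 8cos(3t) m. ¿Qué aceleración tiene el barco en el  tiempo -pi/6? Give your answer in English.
To solve this, we need to take 2 derivatives of our position equation x(t) = 2 - 8·cos(3·t). Taking d/dt of x(t), we find v(t) = 24·sin(3·t). Differentiating velocity, we get acceleration: a(t) = 72·cos(3·t). Using a(t) = 72·cos(3·t) and substituting t = -pi/6, we find a = 0.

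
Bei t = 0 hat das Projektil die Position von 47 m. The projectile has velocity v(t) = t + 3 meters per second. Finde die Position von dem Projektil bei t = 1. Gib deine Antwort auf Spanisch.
Necesitamos integrar nuestra ecuación de la velocidad v(t) = t + 3 1 vez. La integral de la velocidad es la posición. Usando x(0) = 47, obtenemos x(t) = t^2/2 + 3·t + 47. Tenemos la posición x(t) = t^2/2 + 3·t + 47. Sustituyendo t = 1: x(1) = 101/2.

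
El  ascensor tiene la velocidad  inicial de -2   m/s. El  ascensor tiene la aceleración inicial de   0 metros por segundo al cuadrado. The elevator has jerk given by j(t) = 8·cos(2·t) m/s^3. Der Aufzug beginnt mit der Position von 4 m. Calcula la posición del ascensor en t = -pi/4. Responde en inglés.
To find the answer, we compute 3 antiderivatives of j(t) = 8·cos(2·t). Integrating jerk and using the initial condition a(0) = 0, we get a(t) = 4·sin(2·t). Taking ∫a(t)dt and applying v(0) = -2, we find v(t) = -2·cos(2·t). Taking ∫v(t)dt and applying x(0) = 4, we find x(t) = 4 - sin(2·t). Using x(t) = 4 - sin(2·t) and substituting t = -pi/4, we find x = 5.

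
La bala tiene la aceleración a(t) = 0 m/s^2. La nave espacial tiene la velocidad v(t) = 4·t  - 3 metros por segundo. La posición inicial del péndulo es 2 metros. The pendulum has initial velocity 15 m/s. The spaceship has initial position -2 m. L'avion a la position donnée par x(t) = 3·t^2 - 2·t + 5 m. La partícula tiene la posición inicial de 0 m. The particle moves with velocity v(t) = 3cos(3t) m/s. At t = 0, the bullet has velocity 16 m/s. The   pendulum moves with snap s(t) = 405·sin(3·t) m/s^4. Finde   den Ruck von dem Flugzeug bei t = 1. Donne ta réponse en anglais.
Starting from position x(t) = 3·t^2 - 2·t + 5, we take 3 derivatives. Taking d/dt of x(t), we find v(t) = 6·t - 2. Differentiating velocity, we get acceleration: a(t) = 6. The derivative of acceleration gives jerk: j(t) = 0. Using j(t) = 0 and substituting t = 1, we find j = 0.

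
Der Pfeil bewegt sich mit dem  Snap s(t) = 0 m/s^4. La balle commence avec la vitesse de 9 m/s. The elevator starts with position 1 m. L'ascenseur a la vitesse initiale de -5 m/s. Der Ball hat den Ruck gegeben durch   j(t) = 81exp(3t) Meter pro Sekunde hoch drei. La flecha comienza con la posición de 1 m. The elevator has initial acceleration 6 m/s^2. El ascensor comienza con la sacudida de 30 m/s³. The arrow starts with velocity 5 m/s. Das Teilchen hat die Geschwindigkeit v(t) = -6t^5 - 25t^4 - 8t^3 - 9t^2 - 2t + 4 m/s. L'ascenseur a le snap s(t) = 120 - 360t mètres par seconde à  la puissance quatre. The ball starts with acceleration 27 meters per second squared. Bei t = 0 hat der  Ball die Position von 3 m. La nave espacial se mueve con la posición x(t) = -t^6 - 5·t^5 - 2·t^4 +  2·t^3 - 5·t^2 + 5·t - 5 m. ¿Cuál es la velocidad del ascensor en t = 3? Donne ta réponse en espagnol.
Partiendo del snap s(t) = 120 - 360·t, tomamos 3 integrales. La integral del snap es la sacudida. Usando j(0) = 30, obtenemos j(t) = -180·t^2 + 120·t + 30. La antiderivada de la sacudida, con a(0) = 6, da la aceleración: a(t) = -60·t^3 + 60·t^2 + 30·t + 6. La antiderivada de la aceleración, con v(0) = -5, da la velocidad: v(t) = -15·t^4 + 20·t^3 + 15·t^2 + 6·t - 5. Tenemos la velocidad v(t) = -15·t^4 + 20·t^3 + 15·t^2 + 6·t - 5. Sustituyendo t = 3: v(3) = -527.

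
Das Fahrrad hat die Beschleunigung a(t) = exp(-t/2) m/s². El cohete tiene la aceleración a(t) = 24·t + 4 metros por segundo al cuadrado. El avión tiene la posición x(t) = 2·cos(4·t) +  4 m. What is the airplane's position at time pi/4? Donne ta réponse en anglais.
Using x(t) = 2·cos(4·t) + 4 and substituting t = pi/4, we find x = 2.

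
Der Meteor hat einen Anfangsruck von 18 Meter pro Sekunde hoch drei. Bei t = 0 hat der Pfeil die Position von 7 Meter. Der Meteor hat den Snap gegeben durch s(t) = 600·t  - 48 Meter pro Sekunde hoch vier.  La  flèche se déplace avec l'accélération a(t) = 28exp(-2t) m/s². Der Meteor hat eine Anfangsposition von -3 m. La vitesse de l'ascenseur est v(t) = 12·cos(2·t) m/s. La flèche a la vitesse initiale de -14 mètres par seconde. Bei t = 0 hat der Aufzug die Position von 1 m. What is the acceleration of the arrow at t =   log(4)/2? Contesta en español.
Usando a(t) = 28·exp(-2·t) y sustituyendo t = log(4)/2, encontramos a = 7.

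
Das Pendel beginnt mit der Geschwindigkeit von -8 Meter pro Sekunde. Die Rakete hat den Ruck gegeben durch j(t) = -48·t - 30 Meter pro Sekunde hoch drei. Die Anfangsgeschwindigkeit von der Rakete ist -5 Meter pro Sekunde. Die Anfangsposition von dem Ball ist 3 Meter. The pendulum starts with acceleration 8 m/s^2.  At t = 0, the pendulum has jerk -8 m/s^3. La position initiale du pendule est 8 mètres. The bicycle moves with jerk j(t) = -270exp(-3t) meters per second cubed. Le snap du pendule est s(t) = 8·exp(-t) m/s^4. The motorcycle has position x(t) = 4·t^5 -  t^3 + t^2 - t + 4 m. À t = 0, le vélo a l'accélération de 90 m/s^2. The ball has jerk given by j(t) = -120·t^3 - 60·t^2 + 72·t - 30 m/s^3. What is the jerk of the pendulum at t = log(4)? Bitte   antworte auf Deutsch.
Wir müssen unsere Gleichung für den Snap s(t) = 8·exp(-t) 1-mal integrieren. Mit ∫s(t)dt und Anwendung von j(0) = -8, finden wir j(t) = -8·exp(-t). Aus der Gleichung für den Ruck j(t) = -8·exp(-t), setzen wir t = log(4) ein und erhalten j = -2.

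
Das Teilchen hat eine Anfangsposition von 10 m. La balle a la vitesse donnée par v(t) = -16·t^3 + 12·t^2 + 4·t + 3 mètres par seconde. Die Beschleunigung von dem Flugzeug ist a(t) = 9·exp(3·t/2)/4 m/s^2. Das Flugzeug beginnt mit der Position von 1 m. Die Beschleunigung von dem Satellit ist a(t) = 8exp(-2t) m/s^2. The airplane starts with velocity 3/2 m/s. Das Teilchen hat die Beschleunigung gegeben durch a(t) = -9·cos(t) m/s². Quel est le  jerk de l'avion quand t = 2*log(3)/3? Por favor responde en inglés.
Starting from acceleration a(t) = 9·exp(3·t/2)/4, we take 1 derivative. Taking d/dt of a(t), we find j(t) = 27·exp(3·t/2)/8. We have jerk j(t) = 27·exp(3·t/2)/8. Substituting t = 2*log(3)/3: j(2*log(3)/3) = 81/8.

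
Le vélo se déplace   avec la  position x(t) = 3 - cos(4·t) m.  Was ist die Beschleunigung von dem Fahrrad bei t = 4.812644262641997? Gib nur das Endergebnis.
Bei t = 4.812644262641997, a = 14.7306058800155.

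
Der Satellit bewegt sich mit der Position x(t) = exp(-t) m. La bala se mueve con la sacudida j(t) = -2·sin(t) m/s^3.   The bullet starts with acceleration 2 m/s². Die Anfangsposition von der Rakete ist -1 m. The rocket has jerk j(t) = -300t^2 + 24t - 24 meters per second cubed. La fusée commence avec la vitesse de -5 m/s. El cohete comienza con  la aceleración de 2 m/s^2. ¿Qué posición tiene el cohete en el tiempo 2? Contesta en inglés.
To solve this, we need to take 3 integrals of our jerk equation j(t) = -300·t^2 + 24·t - 24. The antiderivative of jerk is acceleration. Using a(0) = 2, we get a(t) = -100·t^3 + 12·t^2 - 24·t + 2. Finding the antiderivative of a(t) and using v(0) = -5: v(t) = -25·t^4 + 4·t^3 - 12·t^2 + 2·t - 5. Taking ∫v(t)dt and applying x(0) = -1, we find x(t) = -5·t^5 + t^4 - 4·t^3 + t^2 - 5·t - 1. Using x(t) = -5·t^5 + t^4 - 4·t^3 + t^2 - 5·t - 1 and substituting t = 2, we find x = -183.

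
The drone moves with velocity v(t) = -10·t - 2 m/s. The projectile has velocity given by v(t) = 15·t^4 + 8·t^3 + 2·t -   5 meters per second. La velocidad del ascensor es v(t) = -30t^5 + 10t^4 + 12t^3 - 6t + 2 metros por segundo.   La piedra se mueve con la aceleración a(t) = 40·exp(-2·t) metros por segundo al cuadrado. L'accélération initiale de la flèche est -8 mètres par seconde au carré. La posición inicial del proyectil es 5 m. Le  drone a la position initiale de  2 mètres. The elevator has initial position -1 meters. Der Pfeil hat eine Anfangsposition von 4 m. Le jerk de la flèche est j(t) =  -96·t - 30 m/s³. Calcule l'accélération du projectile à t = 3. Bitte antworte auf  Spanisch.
Debemos derivar nuestra ecuación de la velocidad v(t) = 15·t^4 + 8·t^3 + 2·t - 5 1 vez. La derivada de la velocidad da la aceleración: a(t) = 60·t^3 + 24·t^2 + 2. Usando a(t) = 60·t^3 + 24·t^2 + 2 y sustituyendo t = 3, encontramos a = 1838.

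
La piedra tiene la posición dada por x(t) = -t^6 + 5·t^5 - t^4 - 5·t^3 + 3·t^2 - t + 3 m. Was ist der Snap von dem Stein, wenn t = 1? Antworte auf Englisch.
To solve this, we need to take 4 derivatives of our position equation x(t) = -t^6 + 5·t^5 - t^4 - 5·t^3 + 3·t^2 - t + 3. Differentiating position, we get velocity: v(t) = -6·t^5 + 25·t^4 - 4·t^3 - 15·t^2 + 6·t - 1. The derivative of velocity gives acceleration: a(t) = -30·t^4 + 100·t^3 - 12·t^2 - 30·t + 6. The derivative of acceleration gives jerk: j(t) = -120·t^3 + 300·t^2 - 24·t - 30. Differentiating jerk, we get snap: s(t) = -360·t^2 + 600·t - 24. Using s(t) = -360·t^2 + 600·t - 24 and substituting t = 1, we find s = 216.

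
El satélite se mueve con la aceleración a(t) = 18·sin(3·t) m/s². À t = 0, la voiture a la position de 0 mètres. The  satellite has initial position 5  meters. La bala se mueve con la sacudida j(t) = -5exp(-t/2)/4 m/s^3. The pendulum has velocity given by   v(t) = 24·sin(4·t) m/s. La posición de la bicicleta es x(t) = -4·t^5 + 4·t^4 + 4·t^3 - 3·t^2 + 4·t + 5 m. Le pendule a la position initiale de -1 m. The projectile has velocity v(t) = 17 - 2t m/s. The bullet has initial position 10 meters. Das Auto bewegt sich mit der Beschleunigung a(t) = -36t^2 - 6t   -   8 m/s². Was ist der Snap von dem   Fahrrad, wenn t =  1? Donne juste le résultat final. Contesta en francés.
La réponse est -384.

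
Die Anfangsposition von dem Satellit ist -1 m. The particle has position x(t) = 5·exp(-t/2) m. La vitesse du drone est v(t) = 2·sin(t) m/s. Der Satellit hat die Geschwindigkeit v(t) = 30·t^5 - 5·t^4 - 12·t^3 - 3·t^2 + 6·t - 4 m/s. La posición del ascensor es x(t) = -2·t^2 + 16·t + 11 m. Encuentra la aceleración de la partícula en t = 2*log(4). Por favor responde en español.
Para resolver esto, necesitamos tomar 2 derivadas de nuestra ecuación de la posición x(t) = 5·exp(-t/2). La derivada de la posición da la velocidad: v(t) = -5·exp(-t/2)/2. La derivada de la velocidad da la aceleración: a(t) = 5·exp(-t/2)/4. Tenemos la aceleración a(t) = 5·exp(-t/2)/4. Sustituyendo t = 2*log(4): a(2*log(4)) = 5/16.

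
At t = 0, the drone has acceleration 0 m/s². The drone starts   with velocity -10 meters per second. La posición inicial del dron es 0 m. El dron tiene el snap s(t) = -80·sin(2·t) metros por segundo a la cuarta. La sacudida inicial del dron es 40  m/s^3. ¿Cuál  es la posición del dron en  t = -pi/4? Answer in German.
Wir müssen das Integral unserer Gleichung für den Snap s(t) = -80·sin(2·t) 4-mal finden. Die Stammfunktion von dem Snap, mit j(0) = 40, ergibt den Ruck: j(t) = 40·cos(2·t). Durch Integration von dem Ruck und Verwendung der Anfangsbedingung a(0) = 0, erhalten wir a(t) = 20·sin(2·t). Durch Integration von der Beschleunigung und Verwendung der Anfangsbedingung v(0) = -10, erhalten wir v(t) = -10·cos(2·t). Mit ∫v(t)dt und Anwendung von x(0) = 0, finden wir x(t) = -5·sin(2·t). Mit x(t) = -5·sin(2·t) und Einsetzen von t = -pi/4, finden wir x = 5.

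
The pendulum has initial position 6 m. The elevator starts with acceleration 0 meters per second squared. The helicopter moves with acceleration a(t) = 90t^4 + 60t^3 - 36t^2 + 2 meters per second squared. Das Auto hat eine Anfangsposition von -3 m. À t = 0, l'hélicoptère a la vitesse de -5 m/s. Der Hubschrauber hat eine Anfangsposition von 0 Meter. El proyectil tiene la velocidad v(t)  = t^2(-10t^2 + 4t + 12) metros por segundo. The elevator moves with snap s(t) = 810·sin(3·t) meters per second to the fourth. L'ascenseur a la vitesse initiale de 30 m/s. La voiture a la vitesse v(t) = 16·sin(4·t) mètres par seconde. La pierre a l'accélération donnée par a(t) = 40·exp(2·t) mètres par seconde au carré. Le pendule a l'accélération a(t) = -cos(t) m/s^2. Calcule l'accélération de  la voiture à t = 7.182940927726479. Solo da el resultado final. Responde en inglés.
The answer is -57.4201958039185.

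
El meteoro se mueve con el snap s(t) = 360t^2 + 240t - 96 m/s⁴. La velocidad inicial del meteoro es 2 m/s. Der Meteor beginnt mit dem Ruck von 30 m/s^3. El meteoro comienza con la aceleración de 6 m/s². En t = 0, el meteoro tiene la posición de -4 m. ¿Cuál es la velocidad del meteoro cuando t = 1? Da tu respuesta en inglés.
We must find the integral of our snap equation s(t) = 360·t^2 + 240·t - 96 3 times. Integrating snap and using the initial condition j(0) = 30, we get j(t) = 120·t^3 + 120·t^2 - 96·t + 30. Taking ∫j(t)dt and applying a(0) = 6, we find a(t) = 30·t^4 + 40·t^3 - 48·t^2 + 30·t + 6. The antiderivative of acceleration is velocity. Using v(0) = 2, we get v(t) = 6·t^5 + 10·t^4 - 16·t^3 + 15·t^2 + 6·t + 2. We have velocity v(t) = 6·t^5 + 10·t^4 - 16·t^3 + 15·t^2 + 6·t + 2. Substituting t = 1: v(1) = 23.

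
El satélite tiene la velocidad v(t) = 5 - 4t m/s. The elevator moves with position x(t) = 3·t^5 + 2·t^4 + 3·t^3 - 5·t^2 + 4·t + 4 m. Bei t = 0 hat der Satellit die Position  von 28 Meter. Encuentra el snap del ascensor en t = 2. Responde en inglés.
To solve this, we need to take 4 derivatives of our position equation x(t) = 3·t^5 + 2·t^4 + 3·t^3 - 5·t^2 + 4·t + 4. Differentiating position, we get velocity: v(t) = 15·t^4 + 8·t^3 + 9·t^2 - 10·t + 4. Taking d/dt of v(t), we find a(t) = 60·t^3 + 24·t^2 + 18·t - 10. Differentiating acceleration, we get jerk: j(t) = 180·t^2 + 48·t + 18. Taking d/dt of j(t), we find s(t) = 360·t + 48. We have snap s(t) = 360·t + 48. Substituting t = 2: s(2) = 768.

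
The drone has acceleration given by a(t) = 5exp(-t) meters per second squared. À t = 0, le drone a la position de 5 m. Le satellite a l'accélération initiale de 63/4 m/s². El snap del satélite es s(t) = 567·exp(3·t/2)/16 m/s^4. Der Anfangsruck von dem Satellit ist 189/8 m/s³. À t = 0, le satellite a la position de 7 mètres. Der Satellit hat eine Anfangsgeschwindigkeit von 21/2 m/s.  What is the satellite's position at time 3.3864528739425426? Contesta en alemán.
Um dies zu lösen, müssen wir 4 Stammfunktionen unserer Gleichung für den Snap s(t) = 567·exp(3·t/2)/16 finden. Die Stammfunktion von dem Snap, mit j(0) = 189/8, ergibt den Ruck: j(t) = 189·exp(3·t/2)/8. Das Integral von dem Ruck, mit a(0) = 63/4, ergibt die Beschleunigung: a(t) = 63·exp(3·t/2)/4. Mit ∫a(t)dt und Anwendung von v(0) = 21/2, finden wir v(t) = 21·exp(3·t/2)/2. Mit ∫v(t)dt und Anwendung von x(0) = 7, finden wir x(t) = 7·exp(3·t/2). Wir haben die Position x(t) = 7·exp(3·t/2). Durch Einsetzen von t = 3.3864528739425426: x(3.3864528739425426) = 1125.05753996837.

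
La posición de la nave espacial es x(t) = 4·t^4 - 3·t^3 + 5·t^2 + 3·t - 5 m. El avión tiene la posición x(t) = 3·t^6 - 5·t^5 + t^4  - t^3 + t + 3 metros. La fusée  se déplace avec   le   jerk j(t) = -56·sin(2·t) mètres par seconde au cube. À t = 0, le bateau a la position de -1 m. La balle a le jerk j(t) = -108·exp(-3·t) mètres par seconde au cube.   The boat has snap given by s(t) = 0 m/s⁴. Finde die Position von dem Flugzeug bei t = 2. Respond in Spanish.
Usando x(t) = 3·t^6 - 5·t^5 + t^4 - t^3 + t + 3 y sustituyendo t = 2, encontramos x = 45.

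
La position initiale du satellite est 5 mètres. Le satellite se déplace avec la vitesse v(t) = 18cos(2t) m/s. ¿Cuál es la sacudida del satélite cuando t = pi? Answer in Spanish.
Para resolver esto, necesitamos tomar 2 derivadas de nuestra ecuación de la velocidad v(t) = 18·cos(2·t). Tomando d/dt de v(t), encontramos a(t) = -36·sin(2·t). Tomando d/dt de a(t), encontramos j(t) = -72·cos(2·t). Usando j(t) = -72·cos(2·t) y sustituyendo t = pi, encontramos j = -72.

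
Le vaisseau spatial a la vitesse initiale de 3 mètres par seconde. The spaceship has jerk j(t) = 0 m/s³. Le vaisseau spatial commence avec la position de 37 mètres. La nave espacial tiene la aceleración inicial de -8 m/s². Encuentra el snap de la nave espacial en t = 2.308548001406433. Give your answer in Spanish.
Partiendo de la sacudida j(t) = 0, tomamos 1 derivada. Derivando la sacudida, obtenemos el snap: s(t) = 0. Tenemos el snap s(t) = 0. Sustituyendo t = 2.308548001406433: s(2.308548001406433) = 0.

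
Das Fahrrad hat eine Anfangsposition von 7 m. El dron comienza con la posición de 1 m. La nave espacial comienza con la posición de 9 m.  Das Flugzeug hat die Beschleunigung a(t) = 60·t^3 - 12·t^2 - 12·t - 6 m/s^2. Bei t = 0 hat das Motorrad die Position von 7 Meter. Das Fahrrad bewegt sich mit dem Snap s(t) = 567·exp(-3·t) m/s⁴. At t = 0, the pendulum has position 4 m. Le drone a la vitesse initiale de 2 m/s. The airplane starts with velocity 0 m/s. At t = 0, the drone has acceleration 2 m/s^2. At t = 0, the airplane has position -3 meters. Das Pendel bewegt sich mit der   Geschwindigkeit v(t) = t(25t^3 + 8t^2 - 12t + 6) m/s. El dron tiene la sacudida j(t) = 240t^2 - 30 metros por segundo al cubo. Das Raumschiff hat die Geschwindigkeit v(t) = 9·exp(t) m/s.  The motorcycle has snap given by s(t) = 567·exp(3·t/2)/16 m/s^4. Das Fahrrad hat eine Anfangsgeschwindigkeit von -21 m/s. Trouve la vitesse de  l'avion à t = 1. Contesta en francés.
Nous devons trouver l'intégrale de notre équation de l'accélération a(t) = 60·t^3 - 12·t^2 - 12·t - 6 1 fois. En prenant ∫a(t)dt et en appliquant v(0) = 0, nous trouvons v(t) = t·(15·t^3 - 4·t^2 - 6·t - 6). En utilisant v(t) = t·(15·t^3 - 4·t^2 - 6·t - 6) et en substituant t = 1, nous trouvons v = -1.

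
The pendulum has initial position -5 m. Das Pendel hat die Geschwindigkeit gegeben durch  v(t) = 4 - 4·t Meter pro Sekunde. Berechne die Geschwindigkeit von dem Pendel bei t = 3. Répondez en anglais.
Using v(t) = 4 - 4·t and substituting t = 3, we find v = -8.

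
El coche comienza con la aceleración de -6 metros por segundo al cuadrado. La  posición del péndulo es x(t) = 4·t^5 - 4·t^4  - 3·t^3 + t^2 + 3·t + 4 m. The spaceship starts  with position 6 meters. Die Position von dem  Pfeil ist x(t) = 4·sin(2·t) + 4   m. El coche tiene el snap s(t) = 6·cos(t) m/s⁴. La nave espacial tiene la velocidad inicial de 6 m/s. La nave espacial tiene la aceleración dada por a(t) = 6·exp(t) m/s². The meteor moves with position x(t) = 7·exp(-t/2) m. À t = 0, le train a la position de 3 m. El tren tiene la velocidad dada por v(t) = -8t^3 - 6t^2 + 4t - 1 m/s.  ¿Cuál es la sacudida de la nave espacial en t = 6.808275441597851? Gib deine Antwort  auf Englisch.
We must differentiate our acceleration equation a(t) = 6·exp(t) 1 time. Differentiating acceleration, we get jerk: j(t) = 6·exp(t). We have jerk j(t) = 6·exp(t). Substituting t = 6.808275441597851: j(6.808275441597851) = 5431.84921839535.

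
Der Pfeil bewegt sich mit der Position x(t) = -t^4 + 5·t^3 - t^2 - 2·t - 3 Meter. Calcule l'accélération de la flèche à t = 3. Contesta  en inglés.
To solve this, we need to take 2 derivatives of our position equation x(t) = -t^4 + 5·t^3 - t^2 - 2·t - 3. Taking d/dt of x(t), we find v(t) = -4·t^3 + 15·t^2 - 2·t - 2. Differentiating velocity, we get acceleration: a(t) = -12·t^2 + 30·t - 2. From the given acceleration equation a(t) = -12·t^2 + 30·t - 2, we substitute t = 3 to get a = -20.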